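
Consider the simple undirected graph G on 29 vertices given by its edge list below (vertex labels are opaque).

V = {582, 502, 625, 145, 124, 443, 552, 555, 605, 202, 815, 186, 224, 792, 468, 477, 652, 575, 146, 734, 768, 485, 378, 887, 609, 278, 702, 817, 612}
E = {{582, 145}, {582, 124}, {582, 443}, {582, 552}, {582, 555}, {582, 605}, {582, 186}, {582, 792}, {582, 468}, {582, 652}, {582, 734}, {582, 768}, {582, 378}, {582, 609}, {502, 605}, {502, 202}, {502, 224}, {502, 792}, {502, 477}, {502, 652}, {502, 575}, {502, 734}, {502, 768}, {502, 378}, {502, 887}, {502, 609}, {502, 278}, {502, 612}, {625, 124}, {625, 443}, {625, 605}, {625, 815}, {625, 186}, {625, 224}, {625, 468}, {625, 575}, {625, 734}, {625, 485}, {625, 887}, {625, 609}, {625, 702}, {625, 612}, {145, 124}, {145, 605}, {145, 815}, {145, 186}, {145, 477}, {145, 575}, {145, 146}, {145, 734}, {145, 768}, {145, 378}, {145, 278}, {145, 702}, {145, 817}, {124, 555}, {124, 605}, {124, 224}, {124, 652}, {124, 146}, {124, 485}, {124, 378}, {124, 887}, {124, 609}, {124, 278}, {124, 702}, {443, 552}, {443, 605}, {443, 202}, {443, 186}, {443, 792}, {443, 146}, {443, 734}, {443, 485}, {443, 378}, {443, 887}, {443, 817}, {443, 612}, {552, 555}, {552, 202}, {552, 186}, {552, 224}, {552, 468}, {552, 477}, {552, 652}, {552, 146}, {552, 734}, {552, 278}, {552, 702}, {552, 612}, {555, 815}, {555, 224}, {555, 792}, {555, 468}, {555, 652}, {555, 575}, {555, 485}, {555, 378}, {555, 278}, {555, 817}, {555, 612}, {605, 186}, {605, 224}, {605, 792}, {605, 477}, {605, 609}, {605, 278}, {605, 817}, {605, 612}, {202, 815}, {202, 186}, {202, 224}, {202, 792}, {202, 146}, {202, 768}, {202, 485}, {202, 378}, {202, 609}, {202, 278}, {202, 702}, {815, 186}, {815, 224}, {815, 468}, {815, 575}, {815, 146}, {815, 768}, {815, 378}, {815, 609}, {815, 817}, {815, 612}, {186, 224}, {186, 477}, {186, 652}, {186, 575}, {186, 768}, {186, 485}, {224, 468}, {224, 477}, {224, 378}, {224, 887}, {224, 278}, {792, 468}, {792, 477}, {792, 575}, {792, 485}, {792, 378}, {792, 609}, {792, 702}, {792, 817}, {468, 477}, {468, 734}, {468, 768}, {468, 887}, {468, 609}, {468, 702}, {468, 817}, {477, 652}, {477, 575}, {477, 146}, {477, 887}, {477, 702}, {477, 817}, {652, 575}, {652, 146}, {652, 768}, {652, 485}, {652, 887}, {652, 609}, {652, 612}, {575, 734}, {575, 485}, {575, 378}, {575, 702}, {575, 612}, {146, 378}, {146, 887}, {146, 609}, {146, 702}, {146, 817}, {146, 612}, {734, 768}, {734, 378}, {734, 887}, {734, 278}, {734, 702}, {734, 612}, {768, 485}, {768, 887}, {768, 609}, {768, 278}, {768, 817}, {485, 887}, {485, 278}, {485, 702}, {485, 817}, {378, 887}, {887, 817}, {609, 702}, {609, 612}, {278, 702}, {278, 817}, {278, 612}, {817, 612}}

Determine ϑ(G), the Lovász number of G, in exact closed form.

sqrt(29)

N(575) = {502, 625, 145, 555, 815, 186, 792, 477, 652, 734, 485, 378, 702, 612}, |N(575)| = 14.
Vertex 552 has 14 neighbors: 582, 443, 555, 202, 186, 224, 468, 477, 652, 146, 734, 278, 702, 612.
Vertex 612 has 14 neighbors: 502, 625, 443, 552, 555, 605, 815, 652, 575, 146, 734, 609, 278, 817.
deg(768) = 14; N(768) = {582, 502, 145, 202, 815, 186, 468, 652, 734, 485, 887, 609, 278, 817}.
14-regular, N=29; Paley(29): SR with (k,λ,μ)=(14,6,7).
The 3 distinct eigenvalues: [14.0, 2.1926, -3.1926].
λ_max=14, λ_min=-sqrt(29)/2 - 1/2; ϑ = −29·λ_min/(λ_max−λ_min) = sqrt(29).
= 5.3851648… (decimal).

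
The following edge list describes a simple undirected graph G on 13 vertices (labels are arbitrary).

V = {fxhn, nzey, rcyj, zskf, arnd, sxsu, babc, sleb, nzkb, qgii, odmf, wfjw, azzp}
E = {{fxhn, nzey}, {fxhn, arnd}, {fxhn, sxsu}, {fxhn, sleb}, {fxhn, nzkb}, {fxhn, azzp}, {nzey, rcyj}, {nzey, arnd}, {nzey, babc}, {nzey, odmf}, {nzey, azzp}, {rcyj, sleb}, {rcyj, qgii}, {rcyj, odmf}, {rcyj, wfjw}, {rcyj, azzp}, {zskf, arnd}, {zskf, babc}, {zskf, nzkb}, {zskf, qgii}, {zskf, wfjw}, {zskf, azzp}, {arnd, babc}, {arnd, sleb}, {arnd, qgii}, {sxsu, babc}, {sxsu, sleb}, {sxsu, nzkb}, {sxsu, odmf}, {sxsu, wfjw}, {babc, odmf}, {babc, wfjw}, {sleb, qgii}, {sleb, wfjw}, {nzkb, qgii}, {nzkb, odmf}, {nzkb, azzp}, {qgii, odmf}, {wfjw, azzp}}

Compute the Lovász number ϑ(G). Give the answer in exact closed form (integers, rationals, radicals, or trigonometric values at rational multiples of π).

deg(rcyj) = 6; N(rcyj) = {nzey, sleb, qgii, odmf, wfjw, azzp}.
N(odmf) = {nzey, rcyj, sxsu, babc, nzkb, qgii}, |N(odmf)| = 6.
N(sxsu) = {fxhn, babc, sleb, nzkb, odmf, wfjw}, |N(sxsu)| = 6.
N(babc) = {nzey, zskf, arnd, sxsu, odmf, wfjw}, |N(babc)| = 6.
G on 13 vertices is 6-regular; Paley(13): SR with (k,λ,μ)=(6,2,3).
The 3 distinct eigenvalues: [6.0, 1.3028, -2.3028].
−13·(-sqrt(13)/2 - 1/2) / ((6)−(-sqrt(13)/2 - 1/2)) = sqrt(13) = ϑ(G).
= 3.605551275… (decimal).

sqrt(13)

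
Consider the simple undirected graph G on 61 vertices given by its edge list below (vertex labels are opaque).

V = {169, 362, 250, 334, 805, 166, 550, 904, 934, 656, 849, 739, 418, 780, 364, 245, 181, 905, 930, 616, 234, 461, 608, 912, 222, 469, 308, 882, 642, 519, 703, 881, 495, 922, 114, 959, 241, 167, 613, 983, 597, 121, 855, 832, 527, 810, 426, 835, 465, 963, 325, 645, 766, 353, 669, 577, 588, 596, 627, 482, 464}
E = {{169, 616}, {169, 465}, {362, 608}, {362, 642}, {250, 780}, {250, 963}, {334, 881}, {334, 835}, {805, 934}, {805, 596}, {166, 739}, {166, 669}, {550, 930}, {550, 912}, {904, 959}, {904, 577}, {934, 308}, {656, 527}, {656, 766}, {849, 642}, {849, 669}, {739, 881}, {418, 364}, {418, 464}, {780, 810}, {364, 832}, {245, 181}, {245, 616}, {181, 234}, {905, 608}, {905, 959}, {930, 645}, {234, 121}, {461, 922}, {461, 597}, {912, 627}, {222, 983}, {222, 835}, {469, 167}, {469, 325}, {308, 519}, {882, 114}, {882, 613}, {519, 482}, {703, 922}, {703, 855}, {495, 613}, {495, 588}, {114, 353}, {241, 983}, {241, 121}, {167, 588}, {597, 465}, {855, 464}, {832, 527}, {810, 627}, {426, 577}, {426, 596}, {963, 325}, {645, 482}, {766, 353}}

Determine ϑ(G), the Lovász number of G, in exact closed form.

61*cos(pi/61)/(cos(pi/61) + 1)

deg(482) = 2; N(482) = {519, 645}.
N(855) = {703, 464}, |N(855)| = 2.
N(627) = {912, 810}, |N(627)| = 2.
N(234) = {181, 121}, |N(234)| = 2.
2-regular, N=61; this is C_{61}, the 61-cycle.
spec(A) ≈ [2.0, 1.9894, 1.957711, 1.905271, 1.832634, 1.74057, 1.630057, 1.502264, 1.358547, 1.200429, 1.029586, 0.847829, 0.657085, 0.459375, 0.256797, 0.051496, -0.154351, -0.358562, -0.558971, -0.753456, -0.939953, -1.116487, -1.281186, -1.432304, -1.56824, -1.687551, -1.788974, -1.871434, -1.934055, -1.976176, -1.997348] (distinct, 6 d.p.).
−61·(-2*cos(pi/61)) / ((2)−(-2*cos(pi/61))) = 61*cos(pi/61)/(cos(pi/61) + 1) = ϑ(G).
Numerically 30.479766457.
Check 30 ≤ 61*cos(pi/61)/(cos(pi/61) + 1) ≤ 31: both strict.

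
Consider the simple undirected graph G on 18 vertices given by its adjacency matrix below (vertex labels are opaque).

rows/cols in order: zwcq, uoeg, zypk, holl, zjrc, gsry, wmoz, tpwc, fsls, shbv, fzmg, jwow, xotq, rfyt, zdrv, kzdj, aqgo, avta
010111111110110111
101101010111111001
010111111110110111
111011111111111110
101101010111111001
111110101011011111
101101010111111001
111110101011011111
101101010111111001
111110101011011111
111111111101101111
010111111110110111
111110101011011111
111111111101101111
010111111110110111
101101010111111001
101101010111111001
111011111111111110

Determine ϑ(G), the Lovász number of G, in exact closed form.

6

deg(uoeg) = 12; N(uoeg) = {zwcq, zypk, holl, gsry, tpwc, shbv, fzmg, jwow, xotq, rfyt, zdrv, avta}.
deg(zjrc) = 12; N(zjrc) = {zwcq, zypk, holl, gsry, tpwc, shbv, fzmg, jwow, xotq, rfyt, zdrv, avta}.
N(kzdj) = {zwcq, zypk, holl, gsry, tpwc, shbv, fzmg, jwow, xotq, rfyt, zdrv, avta}, |N(kzdj)| = 12.
Vertex zwcq has 14 neighbors: uoeg, holl, zjrc, gsry, wmoz, tpwc, fsls, shbv, fzmg, xotq, rfyt, kzdj, aqgo, avta.
Complete multipartite on [6, 4, 4, 2, 2]: sandwich collapses at ϑ=6.
≈ 6.00000 (to 5 d.p.).
Lovász sandwich 6 ≤ 6 ≤ 6: collapsed.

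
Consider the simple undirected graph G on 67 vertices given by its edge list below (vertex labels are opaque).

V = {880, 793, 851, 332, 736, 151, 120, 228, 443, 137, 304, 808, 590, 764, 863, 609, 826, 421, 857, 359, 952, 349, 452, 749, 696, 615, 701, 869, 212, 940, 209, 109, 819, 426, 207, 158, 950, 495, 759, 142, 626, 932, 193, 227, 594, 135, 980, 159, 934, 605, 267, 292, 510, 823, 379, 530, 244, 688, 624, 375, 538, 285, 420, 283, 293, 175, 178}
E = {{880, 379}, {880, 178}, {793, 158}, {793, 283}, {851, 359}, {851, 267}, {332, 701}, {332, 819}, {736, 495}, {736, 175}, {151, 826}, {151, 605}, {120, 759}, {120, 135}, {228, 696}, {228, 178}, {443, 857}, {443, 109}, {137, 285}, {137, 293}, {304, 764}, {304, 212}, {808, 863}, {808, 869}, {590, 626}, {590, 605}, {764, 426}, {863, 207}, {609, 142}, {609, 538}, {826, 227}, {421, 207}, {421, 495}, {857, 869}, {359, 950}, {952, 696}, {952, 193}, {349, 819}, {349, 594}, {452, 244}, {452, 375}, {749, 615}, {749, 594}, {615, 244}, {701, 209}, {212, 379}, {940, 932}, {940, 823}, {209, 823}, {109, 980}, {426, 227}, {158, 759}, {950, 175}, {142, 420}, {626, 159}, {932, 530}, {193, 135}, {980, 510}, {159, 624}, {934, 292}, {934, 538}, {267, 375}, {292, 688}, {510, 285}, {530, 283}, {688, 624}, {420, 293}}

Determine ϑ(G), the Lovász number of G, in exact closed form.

deg(304) = 2; N(304) = {764, 212}.
N(808) = {863, 869}, |N(808)| = 2.
Vertex 952 has 2 neighbors: 696, 193.
deg(495) = 2; N(495) = {736, 421}.
Every vertex has degree 2 (N=67); connected 2-regular on 67 ⇒ C_{67}.
spec(A) ≈ [2.0, 1.9912, 1.9649, 1.9214, 1.8609, 1.7841, 1.6917, 1.5843, 1.4631, 1.3289, 1.1831, 1.0269, 0.8617, 0.6889, 0.5101, 0.3268, 0.1406, -0.0469, -0.2339, -0.4189, -0.6002, -0.7762, -0.9454, -1.1063, -1.2574, -1.3975, -1.5254, -1.6398, -1.7398, -1.8245, -1.8932, -1.9453, -1.9802, -1.9978] (distinct, 4 d.p.).
λ_max=2, λ_min=-2*cos(pi/67); ϑ = −67·λ_min/(λ_max−λ_min) = 67*cos(pi/67)/(cos(pi/67) + 1).
= 33.48157981… (decimal).
Check 33 ≤ 67*cos(pi/67)/(cos(pi/67) + 1) ≤ 34: both strict.

67*cos(pi/67)/(cos(pi/67) + 1)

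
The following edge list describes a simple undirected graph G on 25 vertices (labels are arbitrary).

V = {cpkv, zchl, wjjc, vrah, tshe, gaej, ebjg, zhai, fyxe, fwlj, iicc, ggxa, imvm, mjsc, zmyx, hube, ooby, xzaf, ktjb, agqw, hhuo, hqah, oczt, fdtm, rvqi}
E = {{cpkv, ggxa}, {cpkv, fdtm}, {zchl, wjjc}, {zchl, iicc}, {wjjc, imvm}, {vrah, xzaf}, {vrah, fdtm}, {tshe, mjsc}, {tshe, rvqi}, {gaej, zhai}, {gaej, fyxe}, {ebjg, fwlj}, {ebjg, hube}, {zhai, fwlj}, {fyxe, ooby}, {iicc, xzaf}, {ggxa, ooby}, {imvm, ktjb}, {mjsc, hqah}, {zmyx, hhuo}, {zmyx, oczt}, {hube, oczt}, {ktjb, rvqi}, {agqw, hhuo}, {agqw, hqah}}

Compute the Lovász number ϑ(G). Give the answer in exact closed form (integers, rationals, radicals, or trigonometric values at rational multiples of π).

deg(oczt) = 2; N(oczt) = {zmyx, hube}.
N(agqw) = {hhuo, hqah}, |N(agqw)| = 2.
N(fdtm) = {cpkv, vrah}, |N(fdtm)| = 2.
N(vrah) = {xzaf, fdtm}, |N(vrah)| = 2.
Regular of degree 2 on 25 vertices: the odd cycle C_{25}.
The 13 distinct eigenvalues: [2.0, 1.937, 1.753, 1.458, 1.072, 0.618, 0.126, -0.375, -0.852, -1.275, -1.618, -1.86, -1.984].
λ_max=2, λ_min=-2*cos(pi/25); ϑ = −25·λ_min/(λ_max−λ_min) = 25*cos(pi/25)/(cos(pi/25) + 1).
ϑ(G) ≈ 12.45052181.
Check 12 ≤ 25*cos(pi/25)/(cos(pi/25) + 1) ≤ 13: both strict.

25*cos(pi/25)/(cos(pi/25) + 1)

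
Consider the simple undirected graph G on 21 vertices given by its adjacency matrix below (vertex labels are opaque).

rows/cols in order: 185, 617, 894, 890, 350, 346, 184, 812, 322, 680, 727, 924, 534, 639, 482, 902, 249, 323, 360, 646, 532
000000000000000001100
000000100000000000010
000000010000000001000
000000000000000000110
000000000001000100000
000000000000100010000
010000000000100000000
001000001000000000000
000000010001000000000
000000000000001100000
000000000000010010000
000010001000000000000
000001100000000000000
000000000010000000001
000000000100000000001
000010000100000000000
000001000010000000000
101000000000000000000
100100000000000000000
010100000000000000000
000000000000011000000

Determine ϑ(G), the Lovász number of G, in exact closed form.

21*cos(pi/21)/(cos(pi/21) + 1)

Vertex 680 has 2 neighbors: 482, 902.
N(894) = {812, 323}, |N(894)| = 2.
Vertex 323 has 2 neighbors: 185, 894.
Vertex 534 has 2 neighbors: 346, 184.
2-regular, N=21; this is C_{21}, the 21-cycle.
spec(A) ≈ [2.0, 1.91115, 1.65248, 1.24698, 0.73068, 0.14946, -0.44504, -1.0, -1.4661, -1.80194, -1.97766] (distinct, 5 d.p.).
With N=21: ϑ(G) = 21·(-(-1)*2*cos(pi/21))/(2−(-2*cos(pi/21))) = 21*cos(pi/21)/(cos(pi/21) + 1).
ϑ(G) ≈ 10.441032529.
Check 10 ≤ 21*cos(pi/21)/(cos(pi/21) + 1) ≤ 11: both strict.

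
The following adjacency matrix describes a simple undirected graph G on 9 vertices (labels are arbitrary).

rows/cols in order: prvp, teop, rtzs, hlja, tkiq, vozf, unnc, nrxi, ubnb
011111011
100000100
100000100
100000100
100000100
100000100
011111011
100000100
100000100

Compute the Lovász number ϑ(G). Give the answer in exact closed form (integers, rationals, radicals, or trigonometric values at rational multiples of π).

Vertex teop has 2 neighbors: prvp, unnc.
deg(vozf) = 2; N(vozf) = {prvp, unnc}.
N(hlja) = {prvp, unnc}, |N(hlja)| = 2.
deg(tkiq) = 2; N(tkiq) = {prvp, unnc}.
Complete multipartite on [7, 2]: sandwich collapses at ϑ=7.
ϑ(G) ≈ 7.000000.
α=7, χ(Ḡ)=7; ϑ=7 lies between (collapsed).

7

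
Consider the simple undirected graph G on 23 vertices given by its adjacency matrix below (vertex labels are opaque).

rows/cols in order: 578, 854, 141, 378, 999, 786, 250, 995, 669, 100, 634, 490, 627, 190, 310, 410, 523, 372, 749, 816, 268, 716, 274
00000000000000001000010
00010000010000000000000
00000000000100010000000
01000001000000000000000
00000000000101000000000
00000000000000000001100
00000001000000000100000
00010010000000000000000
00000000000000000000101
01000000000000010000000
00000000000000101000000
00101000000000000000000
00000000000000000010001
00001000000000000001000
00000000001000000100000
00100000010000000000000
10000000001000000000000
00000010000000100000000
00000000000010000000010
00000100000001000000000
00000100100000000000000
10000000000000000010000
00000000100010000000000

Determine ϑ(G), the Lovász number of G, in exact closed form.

Vertex 378 has 2 neighbors: 854, 995.
N(749) = {627, 716}, |N(749)| = 2.
deg(490) = 2; N(490) = {141, 999}.
Vertex 627 has 2 neighbors: 749, 274.
G on 23 vertices is 2-regular; this is C_{23}, the 23-cycle.
spec(A) ≈ [2.0, 1.925835, 1.708839, 1.365106, 0.92013, 0.406912, -0.136485, -0.669759, -1.153361, -1.551423, -1.834423, -1.981372] (distinct, 6 d.p.).
Lovász (edge-transitive): ϑ = −23·(-2*cos(pi/23))/((2)−(-2*cos(pi/23))) = 23*cos(pi/23)/(cos(pi/23) + 1).
ϑ(G) ≈ 11.44619361.
11 ≤ 23*cos(pi/23)/(cos(pi/23) + 1) ≤ 12: both strict.

23*cos(pi/23)/(cos(pi/23) + 1)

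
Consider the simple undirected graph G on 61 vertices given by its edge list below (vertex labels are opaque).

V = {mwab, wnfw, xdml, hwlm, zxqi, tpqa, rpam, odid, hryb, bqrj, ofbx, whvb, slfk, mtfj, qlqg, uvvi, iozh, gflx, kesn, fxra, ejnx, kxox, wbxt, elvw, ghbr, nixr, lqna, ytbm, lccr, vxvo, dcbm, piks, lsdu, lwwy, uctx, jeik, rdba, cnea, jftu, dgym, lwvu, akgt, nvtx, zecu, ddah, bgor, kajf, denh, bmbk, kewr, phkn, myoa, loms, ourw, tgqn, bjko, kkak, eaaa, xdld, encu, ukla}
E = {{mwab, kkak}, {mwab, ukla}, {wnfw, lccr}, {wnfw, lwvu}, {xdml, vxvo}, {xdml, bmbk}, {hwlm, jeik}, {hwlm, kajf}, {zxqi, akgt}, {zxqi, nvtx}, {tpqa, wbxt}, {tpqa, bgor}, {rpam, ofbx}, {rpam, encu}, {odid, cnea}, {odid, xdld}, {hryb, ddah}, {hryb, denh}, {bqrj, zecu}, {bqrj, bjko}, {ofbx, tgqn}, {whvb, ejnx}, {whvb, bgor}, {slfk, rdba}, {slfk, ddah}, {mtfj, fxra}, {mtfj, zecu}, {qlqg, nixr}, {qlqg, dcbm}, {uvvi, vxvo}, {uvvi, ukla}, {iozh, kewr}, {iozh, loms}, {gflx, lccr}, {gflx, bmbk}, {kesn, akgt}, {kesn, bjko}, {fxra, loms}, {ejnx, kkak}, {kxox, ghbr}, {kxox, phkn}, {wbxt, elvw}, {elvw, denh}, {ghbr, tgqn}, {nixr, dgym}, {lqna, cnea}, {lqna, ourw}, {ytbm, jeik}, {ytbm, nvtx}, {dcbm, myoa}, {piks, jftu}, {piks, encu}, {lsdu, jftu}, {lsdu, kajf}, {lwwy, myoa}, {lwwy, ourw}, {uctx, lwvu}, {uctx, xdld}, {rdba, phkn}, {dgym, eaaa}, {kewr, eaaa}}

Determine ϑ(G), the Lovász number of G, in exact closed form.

deg(xdld) = 2; N(xdld) = {odid, uctx}.
N(mtfj) = {fxra, zecu}, |N(mtfj)| = 2.
N(myoa) = {dcbm, lwwy}, |N(myoa)| = 2.
deg(lwwy) = 2; N(lwwy) = {myoa, ourw}.
Every vertex has degree 2 (N=61); this is C_{61}, the 61-cycle.
Distinct eigenvalues (to 4 d.p.): [2.0, 1.9894, 1.9577, 1.9053, 1.8326, 1.7406, 1.6301, 1.5023, 1.3585, 1.2004, 1.0296, 0.8478, 0.6571, 0.4594, 0.2568, 0.0515, -0.1544, -0.3586, -0.559, -0.7535, -0.94, -1.1165, -1.2812, -1.4323, -1.5682, -1.6876, -1.789, -1.8714, -1.9341, -1.9762, -1.9973].
With N=61: ϑ(G) = 61·(-(-1)*2*cos(pi/61))/(2−(-2*cos(pi/61))) = 61*cos(pi/61)/(cos(pi/61) + 1).
ϑ(G) ≈ 30.4797665.
Lovász sandwich 30 ≤ 61*cos(pi/61)/(cos(pi/61) + 1) ≤ 31: both strict.

61*cos(pi/61)/(cos(pi/61) + 1)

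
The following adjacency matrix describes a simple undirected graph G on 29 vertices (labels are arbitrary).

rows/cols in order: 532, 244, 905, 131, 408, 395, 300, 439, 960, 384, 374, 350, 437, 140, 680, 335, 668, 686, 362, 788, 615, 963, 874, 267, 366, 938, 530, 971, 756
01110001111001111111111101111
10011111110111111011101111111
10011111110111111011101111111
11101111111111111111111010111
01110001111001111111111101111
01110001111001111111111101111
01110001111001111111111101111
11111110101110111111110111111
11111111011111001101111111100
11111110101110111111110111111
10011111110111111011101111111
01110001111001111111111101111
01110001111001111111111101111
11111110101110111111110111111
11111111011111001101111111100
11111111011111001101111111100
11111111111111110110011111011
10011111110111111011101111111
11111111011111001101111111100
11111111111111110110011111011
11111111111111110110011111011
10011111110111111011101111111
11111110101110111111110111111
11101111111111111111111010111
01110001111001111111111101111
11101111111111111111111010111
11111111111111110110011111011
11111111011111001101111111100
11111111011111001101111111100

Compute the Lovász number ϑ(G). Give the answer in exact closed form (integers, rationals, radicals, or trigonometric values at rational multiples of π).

7

Vertex 963 has 24 neighbors: 532, 131, 408, 395, 300, 439, 960, 384, 350, 437, 140, 680, 335, 668, 362, 788, 615, 874, 267, 366, 938, 530, 971, 756.
Vertex 530 has 25 neighbors: 532, 244, 905, 131, 408, 395, 300, 439, 960, 384, 374, 350, 437, 140, 680, 335, 686, 362, 963, 874, 267, 366, 938, 971, 756.
N(439) = {532, 244, 905, 131, 408, 395, 300, 960, 374, 350, 437, 680, 335, 668, 686, 362, 788, 615, 963, 267, 366, 938, 530, 971, 756}, |N(439)| = 25.
Vertex 905 has 24 neighbors: 532, 131, 408, 395, 300, 439, 960, 384, 350, 437, 140, 680, 335, 668, 362, 788, 615, 874, 267, 366, 938, 530, 971, 756.
6 parts of sizes [7, 6, 5, 4, 4, 3]; α(G) = 7 = ϑ (perfect).
= 7.00000… (decimal).
Check 7 ≤ 7 ≤ 7: collapsed.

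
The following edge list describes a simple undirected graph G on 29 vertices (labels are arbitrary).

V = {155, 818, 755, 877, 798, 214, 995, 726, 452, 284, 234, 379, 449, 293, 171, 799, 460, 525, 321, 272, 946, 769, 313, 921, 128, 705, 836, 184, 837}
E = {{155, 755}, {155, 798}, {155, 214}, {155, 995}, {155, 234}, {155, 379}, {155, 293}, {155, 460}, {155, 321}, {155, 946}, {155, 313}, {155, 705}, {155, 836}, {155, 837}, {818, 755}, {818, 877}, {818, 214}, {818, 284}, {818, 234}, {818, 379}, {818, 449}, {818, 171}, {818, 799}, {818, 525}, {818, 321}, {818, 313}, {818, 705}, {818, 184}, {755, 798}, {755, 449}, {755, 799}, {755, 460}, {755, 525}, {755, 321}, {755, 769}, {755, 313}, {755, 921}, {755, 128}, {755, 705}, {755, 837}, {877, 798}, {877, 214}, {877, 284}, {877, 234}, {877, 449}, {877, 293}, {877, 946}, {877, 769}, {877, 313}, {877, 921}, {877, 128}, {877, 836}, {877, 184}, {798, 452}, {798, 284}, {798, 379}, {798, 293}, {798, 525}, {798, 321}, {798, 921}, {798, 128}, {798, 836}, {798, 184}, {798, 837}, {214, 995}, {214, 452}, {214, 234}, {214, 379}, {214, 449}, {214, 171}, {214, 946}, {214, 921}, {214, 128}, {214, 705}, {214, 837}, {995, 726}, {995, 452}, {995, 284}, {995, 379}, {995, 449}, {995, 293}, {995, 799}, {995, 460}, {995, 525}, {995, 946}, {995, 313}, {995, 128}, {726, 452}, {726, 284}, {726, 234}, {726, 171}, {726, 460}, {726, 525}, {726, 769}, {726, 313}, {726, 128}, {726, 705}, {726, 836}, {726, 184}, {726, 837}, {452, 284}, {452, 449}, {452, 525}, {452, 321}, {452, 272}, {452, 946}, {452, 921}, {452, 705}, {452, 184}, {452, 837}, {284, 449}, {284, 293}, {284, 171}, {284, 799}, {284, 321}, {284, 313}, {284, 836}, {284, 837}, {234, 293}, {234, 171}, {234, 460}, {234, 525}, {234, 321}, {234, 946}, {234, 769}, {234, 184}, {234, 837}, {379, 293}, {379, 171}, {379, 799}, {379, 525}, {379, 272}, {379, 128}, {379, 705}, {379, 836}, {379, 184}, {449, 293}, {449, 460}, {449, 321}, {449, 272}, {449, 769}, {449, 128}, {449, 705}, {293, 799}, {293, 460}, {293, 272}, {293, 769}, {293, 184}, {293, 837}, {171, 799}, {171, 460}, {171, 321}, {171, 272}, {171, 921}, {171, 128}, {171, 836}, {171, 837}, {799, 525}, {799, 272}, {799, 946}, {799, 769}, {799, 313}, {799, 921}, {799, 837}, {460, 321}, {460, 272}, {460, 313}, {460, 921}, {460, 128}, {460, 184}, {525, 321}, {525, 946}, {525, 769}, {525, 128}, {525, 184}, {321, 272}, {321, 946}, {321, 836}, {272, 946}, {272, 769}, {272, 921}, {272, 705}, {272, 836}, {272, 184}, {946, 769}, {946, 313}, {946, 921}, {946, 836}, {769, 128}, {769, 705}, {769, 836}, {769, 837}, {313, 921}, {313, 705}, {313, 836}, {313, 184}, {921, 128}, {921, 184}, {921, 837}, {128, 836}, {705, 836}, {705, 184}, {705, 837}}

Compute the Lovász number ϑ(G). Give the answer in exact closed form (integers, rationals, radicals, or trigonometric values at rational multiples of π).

N(818) = {755, 877, 214, 284, 234, 379, 449, 171, 799, 525, 321, 313, 705, 184}, |N(818)| = 14.
Vertex 799 has 14 neighbors: 818, 755, 995, 284, 379, 293, 171, 525, 272, 946, 769, 313, 921, 837.
N(321) = {155, 818, 755, 798, 452, 284, 234, 449, 171, 460, 525, 272, 946, 836}, |N(321)| = 14.
N(837) = {155, 755, 798, 214, 726, 452, 284, 234, 293, 171, 799, 769, 921, 705}, |N(837)| = 14.
14-regular, N=29; strongly regular (29,14,6,7).
spec(A) ≈ [14.0, 2.1926, -3.1926] (distinct, 4 d.p.).
Lovász (edge-transitive): ϑ = −29·(-sqrt(29)/2 - 1/2)/((14)−(-sqrt(29)/2 - 1/2)) = sqrt(29).
≈ 5.385165 (to 6 d.p.).

sqrt(29)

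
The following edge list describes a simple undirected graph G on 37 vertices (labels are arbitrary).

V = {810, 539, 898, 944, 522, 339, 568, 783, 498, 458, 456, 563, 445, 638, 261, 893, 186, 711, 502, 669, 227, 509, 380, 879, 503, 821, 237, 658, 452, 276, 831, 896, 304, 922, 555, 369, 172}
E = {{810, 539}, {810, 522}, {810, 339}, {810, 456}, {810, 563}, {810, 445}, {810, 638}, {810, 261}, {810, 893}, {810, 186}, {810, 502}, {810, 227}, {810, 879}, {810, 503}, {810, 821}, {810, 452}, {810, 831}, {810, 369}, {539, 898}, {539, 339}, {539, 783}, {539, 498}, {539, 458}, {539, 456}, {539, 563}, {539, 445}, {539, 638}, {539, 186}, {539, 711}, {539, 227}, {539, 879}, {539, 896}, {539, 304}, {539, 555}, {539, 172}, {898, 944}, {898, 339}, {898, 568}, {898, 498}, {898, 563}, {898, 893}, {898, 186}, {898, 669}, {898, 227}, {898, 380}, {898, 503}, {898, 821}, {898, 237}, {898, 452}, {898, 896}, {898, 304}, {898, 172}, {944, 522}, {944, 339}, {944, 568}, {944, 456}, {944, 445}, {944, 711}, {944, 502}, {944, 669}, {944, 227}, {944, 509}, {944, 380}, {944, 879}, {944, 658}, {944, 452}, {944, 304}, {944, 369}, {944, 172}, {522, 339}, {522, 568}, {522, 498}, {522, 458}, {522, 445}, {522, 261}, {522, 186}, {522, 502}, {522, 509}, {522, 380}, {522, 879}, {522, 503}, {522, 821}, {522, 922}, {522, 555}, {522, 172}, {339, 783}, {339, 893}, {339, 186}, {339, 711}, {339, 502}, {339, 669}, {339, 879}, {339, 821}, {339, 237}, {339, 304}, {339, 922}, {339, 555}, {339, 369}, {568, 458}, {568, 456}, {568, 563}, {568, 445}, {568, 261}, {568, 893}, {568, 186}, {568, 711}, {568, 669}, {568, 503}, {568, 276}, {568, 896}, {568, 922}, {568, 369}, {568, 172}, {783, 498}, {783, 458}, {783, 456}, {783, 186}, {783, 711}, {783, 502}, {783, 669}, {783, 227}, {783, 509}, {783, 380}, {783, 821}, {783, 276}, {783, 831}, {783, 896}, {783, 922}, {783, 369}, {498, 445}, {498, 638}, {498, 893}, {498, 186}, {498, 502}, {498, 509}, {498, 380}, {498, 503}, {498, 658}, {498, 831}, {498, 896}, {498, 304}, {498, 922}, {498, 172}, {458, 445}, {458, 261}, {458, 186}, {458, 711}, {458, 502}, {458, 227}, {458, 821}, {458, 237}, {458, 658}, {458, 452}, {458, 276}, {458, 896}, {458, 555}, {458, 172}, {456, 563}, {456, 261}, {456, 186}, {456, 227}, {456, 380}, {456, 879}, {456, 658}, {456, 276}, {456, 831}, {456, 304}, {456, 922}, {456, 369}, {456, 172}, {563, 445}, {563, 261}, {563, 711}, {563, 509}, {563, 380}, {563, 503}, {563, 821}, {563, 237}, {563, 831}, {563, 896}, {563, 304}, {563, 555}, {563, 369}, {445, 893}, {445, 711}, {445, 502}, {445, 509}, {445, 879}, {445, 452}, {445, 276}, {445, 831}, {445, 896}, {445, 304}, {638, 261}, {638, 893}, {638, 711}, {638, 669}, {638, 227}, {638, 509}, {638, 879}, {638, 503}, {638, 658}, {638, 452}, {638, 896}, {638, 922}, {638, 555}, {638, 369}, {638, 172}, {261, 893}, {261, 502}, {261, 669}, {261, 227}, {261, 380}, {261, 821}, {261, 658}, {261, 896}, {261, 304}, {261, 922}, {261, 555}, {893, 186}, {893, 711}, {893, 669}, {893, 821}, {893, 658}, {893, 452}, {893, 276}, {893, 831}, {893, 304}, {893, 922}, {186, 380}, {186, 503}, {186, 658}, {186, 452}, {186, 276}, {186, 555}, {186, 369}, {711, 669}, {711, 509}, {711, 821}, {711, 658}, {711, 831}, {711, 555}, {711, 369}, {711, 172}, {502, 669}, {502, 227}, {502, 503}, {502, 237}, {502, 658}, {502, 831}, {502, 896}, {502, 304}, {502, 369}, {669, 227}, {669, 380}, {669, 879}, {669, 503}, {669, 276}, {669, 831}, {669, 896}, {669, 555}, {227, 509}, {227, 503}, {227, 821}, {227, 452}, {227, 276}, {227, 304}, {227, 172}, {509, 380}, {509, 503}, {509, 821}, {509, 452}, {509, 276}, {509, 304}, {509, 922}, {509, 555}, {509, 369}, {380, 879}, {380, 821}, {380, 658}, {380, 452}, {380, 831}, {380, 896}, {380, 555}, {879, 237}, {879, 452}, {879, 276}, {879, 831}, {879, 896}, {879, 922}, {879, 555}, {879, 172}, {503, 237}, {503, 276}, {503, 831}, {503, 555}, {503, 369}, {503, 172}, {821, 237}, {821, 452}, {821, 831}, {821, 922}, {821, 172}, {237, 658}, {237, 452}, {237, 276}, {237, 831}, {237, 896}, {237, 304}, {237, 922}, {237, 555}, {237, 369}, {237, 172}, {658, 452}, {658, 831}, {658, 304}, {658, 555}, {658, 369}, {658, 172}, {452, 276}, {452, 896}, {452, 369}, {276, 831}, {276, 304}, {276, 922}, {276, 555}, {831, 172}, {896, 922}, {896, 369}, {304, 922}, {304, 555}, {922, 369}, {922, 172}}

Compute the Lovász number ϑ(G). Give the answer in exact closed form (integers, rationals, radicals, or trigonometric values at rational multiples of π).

sqrt(37)

deg(380) = 18; N(380) = {898, 944, 522, 783, 498, 456, 563, 261, 186, 669, 509, 879, 821, 658, 452, 831, 896, 555}.
N(227) = {810, 539, 898, 944, 783, 458, 456, 638, 261, 502, 669, 509, 503, 821, 452, 276, 304, 172}, |N(227)| = 18.
deg(831) = 18; N(831) = {810, 783, 498, 456, 563, 445, 893, 711, 502, 669, 380, 879, 503, 821, 237, 658, 276, 172}.
deg(922) = 18; N(922) = {522, 339, 568, 783, 498, 456, 638, 261, 893, 509, 879, 821, 237, 276, 896, 304, 369, 172}.
37-vertex 18-regular graph: strongly regular (37,18,8,9).
Distinct eigenvalues (to 5 d.p.): [18.0, 2.54138, -3.54138].
Lovász (edge-transitive): ϑ = −37·(-sqrt(37)/2 - 1/2)/((18)−(-sqrt(37)/2 - 1/2)) = sqrt(37).
= 6.082762530… (decimal).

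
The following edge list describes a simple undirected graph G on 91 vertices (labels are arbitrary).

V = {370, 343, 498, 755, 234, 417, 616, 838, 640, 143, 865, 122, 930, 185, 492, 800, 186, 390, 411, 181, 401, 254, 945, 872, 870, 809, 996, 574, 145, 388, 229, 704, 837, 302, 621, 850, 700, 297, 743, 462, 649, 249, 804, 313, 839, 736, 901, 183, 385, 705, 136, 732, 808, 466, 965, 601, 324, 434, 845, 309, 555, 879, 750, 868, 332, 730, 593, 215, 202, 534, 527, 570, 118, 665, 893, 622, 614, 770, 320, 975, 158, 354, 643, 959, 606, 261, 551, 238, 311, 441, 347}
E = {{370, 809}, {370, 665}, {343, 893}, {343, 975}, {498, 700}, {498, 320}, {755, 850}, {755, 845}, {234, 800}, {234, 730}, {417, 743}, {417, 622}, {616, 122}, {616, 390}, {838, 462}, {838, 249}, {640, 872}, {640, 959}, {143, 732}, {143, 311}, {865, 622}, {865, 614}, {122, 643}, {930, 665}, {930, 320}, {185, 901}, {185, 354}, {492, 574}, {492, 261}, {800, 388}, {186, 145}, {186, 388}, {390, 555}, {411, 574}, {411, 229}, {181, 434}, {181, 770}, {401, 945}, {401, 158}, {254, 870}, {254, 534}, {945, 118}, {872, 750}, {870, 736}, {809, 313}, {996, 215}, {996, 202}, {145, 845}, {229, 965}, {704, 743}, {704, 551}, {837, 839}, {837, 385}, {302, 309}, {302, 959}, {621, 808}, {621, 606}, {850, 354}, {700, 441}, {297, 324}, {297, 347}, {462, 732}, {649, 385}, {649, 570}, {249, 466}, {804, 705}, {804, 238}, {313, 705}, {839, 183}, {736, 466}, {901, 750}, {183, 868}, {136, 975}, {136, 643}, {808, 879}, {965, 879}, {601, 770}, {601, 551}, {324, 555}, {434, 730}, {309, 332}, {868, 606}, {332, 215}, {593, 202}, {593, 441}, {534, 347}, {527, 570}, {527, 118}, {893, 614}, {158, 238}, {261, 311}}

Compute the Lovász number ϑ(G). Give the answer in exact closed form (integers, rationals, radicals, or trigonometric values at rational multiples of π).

91*cos(pi/91)/(cos(pi/91) + 1)

N(901) = {185, 750}, |N(901)| = 2.
N(574) = {492, 411}, |N(574)| = 2.
N(185) = {901, 354}, |N(185)| = 2.
deg(527) = 2; N(527) = {570, 118}.
2-regular, N=91; this is C_{91}, the 91-cycle.
A has 46 distinct eigenvalues ≈ [2.0, 1.99523, 1.98096, 1.95725, 1.92421, 1.882, 1.83082, 1.77091, 1.70257, 1.62611, 1.54191, 1.45035, 1.35189, 1.24698, 1.13613, 1.01987, 0.89874, 0.77333, 0.64424, 0.51208, 0.37748, 0.24107, 0.10352, -0.03452, -0.1724, -0.30946, -0.44504, -0.5785, -0.70921, -0.83654, -0.95987, -1.07864, -1.19226, -1.30021, -1.40196, -1.49702, -1.58495, -1.66533, -1.73778, -1.80194, -1.85751, -1.90424, -1.94188, -1.97028, -1.98928, -1.99881].
−91·(-2*cos(pi/91)) / ((2)−(-2*cos(pi/91))) = 91*cos(pi/91)/(cos(pi/91) + 1) = ϑ(G).
= 45.4864… (decimal).
Sandwich: α(G)=45 ≤ ϑ(G)=91*cos(pi/91)/(cos(pi/91) + 1) ≤ χ(Ḡ)=46 (both strict).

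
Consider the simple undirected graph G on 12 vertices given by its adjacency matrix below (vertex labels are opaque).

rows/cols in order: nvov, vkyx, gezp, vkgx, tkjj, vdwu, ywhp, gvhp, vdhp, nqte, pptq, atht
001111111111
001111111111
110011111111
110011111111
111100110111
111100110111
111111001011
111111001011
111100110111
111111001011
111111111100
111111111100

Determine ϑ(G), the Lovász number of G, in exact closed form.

3

N(vkgx) = {nvov, vkyx, tkjj, vdwu, ywhp, gvhp, vdhp, nqte, pptq, atht}, |N(vkgx)| = 10.
deg(ywhp) = 9; N(ywhp) = {nvov, vkyx, gezp, vkgx, tkjj, vdwu, vdhp, pptq, atht}.
Vertex nvov has 10 neighbors: gezp, vkgx, tkjj, vdwu, ywhp, gvhp, vdhp, nqte, pptq, atht.
N(atht) = {nvov, vkyx, gezp, vkgx, tkjj, vdwu, ywhp, gvhp, vdhp, nqte}, |N(atht)| = 10.
5 parts of sizes [3, 3, 2, 2, 2]; α(G) = 3 = ϑ (perfect).
ϑ(G) ≈ 3.00000.
α=3, χ(Ḡ)=3; ϑ=3 lies between (collapsed).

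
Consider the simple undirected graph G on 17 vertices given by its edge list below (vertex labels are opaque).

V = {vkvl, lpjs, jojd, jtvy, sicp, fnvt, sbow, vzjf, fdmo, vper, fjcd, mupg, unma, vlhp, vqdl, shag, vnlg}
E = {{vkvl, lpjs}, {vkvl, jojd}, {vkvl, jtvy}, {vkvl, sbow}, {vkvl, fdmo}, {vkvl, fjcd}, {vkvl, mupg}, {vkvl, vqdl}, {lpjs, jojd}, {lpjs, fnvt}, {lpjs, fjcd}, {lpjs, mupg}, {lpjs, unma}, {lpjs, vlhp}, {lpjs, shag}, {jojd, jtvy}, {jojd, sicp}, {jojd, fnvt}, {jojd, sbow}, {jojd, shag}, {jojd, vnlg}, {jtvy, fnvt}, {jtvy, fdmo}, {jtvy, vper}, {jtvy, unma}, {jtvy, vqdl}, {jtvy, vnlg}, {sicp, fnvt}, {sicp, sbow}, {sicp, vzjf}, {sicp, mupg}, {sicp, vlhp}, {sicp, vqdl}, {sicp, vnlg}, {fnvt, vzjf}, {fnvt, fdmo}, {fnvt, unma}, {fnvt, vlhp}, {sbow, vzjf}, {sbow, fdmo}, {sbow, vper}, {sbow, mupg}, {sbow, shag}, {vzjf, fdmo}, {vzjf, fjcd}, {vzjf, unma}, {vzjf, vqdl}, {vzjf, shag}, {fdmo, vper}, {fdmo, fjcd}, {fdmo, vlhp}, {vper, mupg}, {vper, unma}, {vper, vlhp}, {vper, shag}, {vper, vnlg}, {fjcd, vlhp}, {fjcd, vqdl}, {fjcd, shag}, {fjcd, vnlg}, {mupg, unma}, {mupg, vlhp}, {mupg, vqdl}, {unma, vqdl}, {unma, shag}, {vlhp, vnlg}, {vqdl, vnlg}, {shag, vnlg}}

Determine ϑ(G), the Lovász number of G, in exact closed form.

Vertex vper has 8 neighbors: jtvy, sbow, fdmo, mupg, unma, vlhp, shag, vnlg.
deg(vlhp) = 8; N(vlhp) = {lpjs, sicp, fnvt, fdmo, vper, fjcd, mupg, vnlg}.
Vertex vzjf has 8 neighbors: sicp, fnvt, sbow, fdmo, fjcd, unma, vqdl, shag.
N(fjcd) = {vkvl, lpjs, vzjf, fdmo, vlhp, vqdl, shag, vnlg}, |N(fjcd)| = 8.
Every vertex has degree 8 (N=17); SR(17,8,3,4) — a Paley graph.
spec(A) ≈ [8.0, 1.562, -2.562] (distinct, 3 d.p.).
Lovász (edge-transitive): ϑ = −17·(-sqrt(17)/2 - 1/2)/((8)−(-sqrt(17)/2 - 1/2)) = sqrt(17).
ϑ(G) ≈ 4.12310563.

sqrt(17)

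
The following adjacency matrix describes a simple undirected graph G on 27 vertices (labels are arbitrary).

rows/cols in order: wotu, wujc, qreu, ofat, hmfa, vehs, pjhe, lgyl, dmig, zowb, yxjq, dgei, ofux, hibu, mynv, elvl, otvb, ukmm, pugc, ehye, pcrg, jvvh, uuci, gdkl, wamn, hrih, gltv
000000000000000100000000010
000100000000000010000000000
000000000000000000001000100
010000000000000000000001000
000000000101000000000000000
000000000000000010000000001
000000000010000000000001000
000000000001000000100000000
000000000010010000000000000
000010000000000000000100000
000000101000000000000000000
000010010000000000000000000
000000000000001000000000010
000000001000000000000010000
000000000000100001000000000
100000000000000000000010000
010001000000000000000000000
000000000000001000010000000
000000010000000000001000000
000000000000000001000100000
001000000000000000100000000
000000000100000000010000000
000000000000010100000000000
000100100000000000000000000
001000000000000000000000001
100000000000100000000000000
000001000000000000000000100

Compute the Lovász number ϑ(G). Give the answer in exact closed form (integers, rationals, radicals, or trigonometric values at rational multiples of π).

27*cos(pi/27)/(cos(pi/27) + 1)

Vertex ofat has 2 neighbors: wujc, gdkl.
N(vehs) = {otvb, gltv}, |N(vehs)| = 2.
deg(elvl) = 2; N(elvl) = {wotu, uuci}.
deg(wotu) = 2; N(wotu) = {elvl, hrih}.
Every vertex has degree 2 (N=27); connected 2-regular on 27 ⇒ C_{27}.
The 14 distinct eigenvalues: [2.0, 1.94609, 1.787265, 1.532089, 1.194317, 0.79216, 0.347296, -0.11629, -0.573606, -1.0, -1.372483, -1.670976, -1.879385, -1.986477].
Lovász: ϑ = −27(-2*cos(pi/27))/(2+-(-1)*2*cos(pi/27)) = 27*cos(pi/27)/(cos(pi/27) + 1).
= 13.4542… (decimal).
Lovász sandwich 13 ≤ 27*cos(pi/27)/(cos(pi/27) + 1) ≤ 14: both strict.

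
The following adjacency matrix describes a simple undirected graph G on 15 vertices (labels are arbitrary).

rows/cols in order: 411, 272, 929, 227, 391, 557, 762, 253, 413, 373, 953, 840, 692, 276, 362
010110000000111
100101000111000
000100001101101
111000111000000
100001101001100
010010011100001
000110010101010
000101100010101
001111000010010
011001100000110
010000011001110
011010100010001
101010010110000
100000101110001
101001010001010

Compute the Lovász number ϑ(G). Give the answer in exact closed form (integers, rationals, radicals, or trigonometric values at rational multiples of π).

5

Vertex 276 has 6 neighbors: 411, 762, 413, 373, 953, 362.
deg(929) = 6; N(929) = {227, 413, 373, 840, 692, 362}.
N(953) = {272, 253, 413, 840, 692, 276}, |N(953)| = 6.
deg(362) = 6; N(362) = {411, 929, 557, 253, 840, 276}.
Every vertex has degree 6 (N=15); this is K(6,2), the Kneser graph.
The 3 distinct eigenvalues: [6.0, 1.0, -3.0].
λ_max=6, λ_min=-3; ϑ = −15·λ_min/(λ_max−λ_min) = 5.
≈ 5.00000 (to 5 d.p.).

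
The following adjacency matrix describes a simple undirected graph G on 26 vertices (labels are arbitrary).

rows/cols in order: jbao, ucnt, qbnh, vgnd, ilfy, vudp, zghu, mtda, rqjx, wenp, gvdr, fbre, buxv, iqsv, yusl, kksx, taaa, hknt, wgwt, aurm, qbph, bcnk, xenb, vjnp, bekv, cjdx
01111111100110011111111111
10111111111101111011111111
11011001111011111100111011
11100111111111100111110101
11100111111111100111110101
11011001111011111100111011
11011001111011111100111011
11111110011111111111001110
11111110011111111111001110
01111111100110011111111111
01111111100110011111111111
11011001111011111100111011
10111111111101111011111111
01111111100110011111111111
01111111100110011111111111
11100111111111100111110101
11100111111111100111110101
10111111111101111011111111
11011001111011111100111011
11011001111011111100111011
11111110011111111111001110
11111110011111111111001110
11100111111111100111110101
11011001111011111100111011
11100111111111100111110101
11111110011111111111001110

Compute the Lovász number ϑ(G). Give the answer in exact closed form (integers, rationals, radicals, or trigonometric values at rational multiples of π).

N(yusl) = {ucnt, qbnh, vgnd, ilfy, vudp, zghu, mtda, rqjx, fbre, buxv, kksx, taaa, hknt, wgwt, aurm, qbph, bcnk, xenb, vjnp, bekv, cjdx}, |N(yusl)| = 21.
N(vjnp) = {jbao, ucnt, vgnd, ilfy, mtda, rqjx, wenp, gvdr, buxv, iqsv, yusl, kksx, taaa, hknt, qbph, bcnk, xenb, bekv, cjdx}, |N(vjnp)| = 19.
Vertex wenp has 21 neighbors: ucnt, qbnh, vgnd, ilfy, vudp, zghu, mtda, rqjx, fbre, buxv, kksx, taaa, hknt, wgwt, aurm, qbph, bcnk, xenb, vjnp, bekv, cjdx.
deg(kksx) = 20; N(kksx) = {jbao, ucnt, qbnh, vudp, zghu, mtda, rqjx, wenp, gvdr, fbre, buxv, iqsv, yusl, hknt, wgwt, aurm, qbph, bcnk, vjnp, cjdx}.
Complete 5-partite, parts [7, 6, 5, 5, 3]: perfect, ϑ = α = 7.
= 7.0000000… (decimal).
Sandwich: α(G)=7 ≤ ϑ(G)=7 ≤ χ(Ḡ)=7 (collapsed).

7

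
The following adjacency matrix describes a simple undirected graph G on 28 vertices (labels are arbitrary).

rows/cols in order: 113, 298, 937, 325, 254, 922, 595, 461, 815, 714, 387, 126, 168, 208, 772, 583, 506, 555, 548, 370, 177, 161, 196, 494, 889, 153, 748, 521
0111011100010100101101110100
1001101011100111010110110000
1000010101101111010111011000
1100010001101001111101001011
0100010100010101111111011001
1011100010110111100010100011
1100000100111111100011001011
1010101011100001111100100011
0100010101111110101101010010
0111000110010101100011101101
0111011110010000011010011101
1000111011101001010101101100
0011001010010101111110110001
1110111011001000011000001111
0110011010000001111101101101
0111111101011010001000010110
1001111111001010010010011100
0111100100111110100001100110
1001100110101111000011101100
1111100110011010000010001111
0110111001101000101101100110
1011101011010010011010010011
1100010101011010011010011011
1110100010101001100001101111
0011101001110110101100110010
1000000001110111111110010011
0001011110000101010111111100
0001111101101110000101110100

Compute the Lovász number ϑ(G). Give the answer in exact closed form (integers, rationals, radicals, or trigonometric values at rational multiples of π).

N(461) = {113, 937, 254, 595, 815, 714, 387, 583, 506, 555, 548, 370, 196, 748, 521}, |N(461)| = 15.
deg(168) = 15; N(168) = {937, 325, 595, 815, 126, 208, 583, 506, 555, 548, 370, 177, 196, 494, 521}.
deg(126) = 15; N(126) = {113, 254, 922, 595, 815, 714, 387, 168, 583, 555, 370, 161, 196, 889, 153}.
N(298) = {113, 325, 254, 595, 815, 714, 387, 208, 772, 583, 555, 370, 177, 196, 494}, |N(298)| = 15.
Every vertex has degree 15 (N=28); Kneser-type, 2-subsets of [8].
A has 3 distinct eigenvalues ≈ [15.0, 1.0, -5.0].
−28·(-5) / ((15)−(-5)) = 7 = ϑ(G).
Numerically 7.0000.

7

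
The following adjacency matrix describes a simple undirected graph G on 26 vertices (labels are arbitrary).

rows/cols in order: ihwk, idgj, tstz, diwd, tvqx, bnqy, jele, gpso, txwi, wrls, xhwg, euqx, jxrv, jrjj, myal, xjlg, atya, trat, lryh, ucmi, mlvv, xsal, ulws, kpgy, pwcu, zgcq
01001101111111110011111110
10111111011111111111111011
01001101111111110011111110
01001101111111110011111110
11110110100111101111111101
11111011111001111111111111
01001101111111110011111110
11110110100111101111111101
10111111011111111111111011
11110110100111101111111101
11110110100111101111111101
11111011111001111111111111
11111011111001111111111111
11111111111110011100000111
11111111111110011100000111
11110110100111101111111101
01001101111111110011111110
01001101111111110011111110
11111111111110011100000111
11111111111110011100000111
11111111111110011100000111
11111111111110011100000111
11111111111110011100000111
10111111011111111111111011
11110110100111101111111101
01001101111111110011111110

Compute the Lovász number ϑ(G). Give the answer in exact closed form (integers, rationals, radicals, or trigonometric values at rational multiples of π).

7

Vertex pwcu has 20 neighbors: ihwk, idgj, tstz, diwd, bnqy, jele, txwi, euqx, jxrv, jrjj, myal, atya, trat, lryh, ucmi, mlvv, xsal, ulws, kpgy, zgcq.
Vertex bnqy has 23 neighbors: ihwk, idgj, tstz, diwd, tvqx, jele, gpso, txwi, wrls, xhwg, jrjj, myal, xjlg, atya, trat, lryh, ucmi, mlvv, xsal, ulws, kpgy, pwcu, zgcq.
Vertex atya has 19 neighbors: idgj, tvqx, bnqy, gpso, txwi, wrls, xhwg, euqx, jxrv, jrjj, myal, xjlg, lryh, ucmi, mlvv, xsal, ulws, kpgy, pwcu.
N(xsal) = {ihwk, idgj, tstz, diwd, tvqx, bnqy, jele, gpso, txwi, wrls, xhwg, euqx, jxrv, xjlg, atya, trat, kpgy, pwcu, zgcq}, |N(xsal)| = 19.
G = K_{7,7,6,3,3}: α = 7 = χ(Ḡ), so ϑ = 7.
Numerically 7.00000.
Lovász sandwich 7 ≤ 7 ≤ 7: collapsed.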